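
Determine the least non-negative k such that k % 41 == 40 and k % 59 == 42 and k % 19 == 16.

The moduli are pairwise coprime; N = 41·59·19 = 45961.
N/41 = 1121; 1121 ≡ 14 (mod 41); 14·3 ≡ 1, so inverse 3.
N/59 = 779; 779 ≡ 12 (mod 59); 12·5 ≡ 1, so inverse 5.
N/19 = 2419; 2419 ≡ 6 (mod 19); 6·16 ≡ 1, so inverse 16.
k ≡ 40·1121·3 + 42·779·5 + 16·2419·16 = 917374.
917374 mod 45961 = 44115.

44115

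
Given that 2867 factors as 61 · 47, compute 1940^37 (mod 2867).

1910

Mod 61: 1940 ≡ 49; 49^37 ≡ 19 (mod 61).
Mod 47: 1940 ≡ 13; 13^37 ≡ 30 (mod 47).
Combine by CRT: x ≡ 19 (mod 61), x ≡ 30 (mod 47) ⇒ x ≡ 1910 (mod 2867).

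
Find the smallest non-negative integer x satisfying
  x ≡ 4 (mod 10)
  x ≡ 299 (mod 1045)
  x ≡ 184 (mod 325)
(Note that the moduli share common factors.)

Combine the congruences pairwise.
gcd(10, 1045) = 5 and 5 | (299 − 4), so the pair is consistent; merging gives x ≡ 1344 (mod 2090), where 2090 = lcm(10, 1045).
gcd(2090, 325) = 5 and 5 | (184 − 1344), so the pair is consistent; merging gives x ≡ 3434 (mod 135850), where 135850 = lcm(2090, 325).
The solution is unique modulo lcm(10, 1045, 325) = 135850.

3434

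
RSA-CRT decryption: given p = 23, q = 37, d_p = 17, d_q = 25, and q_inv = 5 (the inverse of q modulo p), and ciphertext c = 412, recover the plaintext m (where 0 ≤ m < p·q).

833

m₁ = c^(d_p) mod p: c ≡ 21 (mod 23), and 21^17 mod 23 = 5.
m₂ = c^(d_q) mod q: c ≡ 5 (mod 37), and 5^25 mod 37 = 19.
h = q_inv·(m₁ − m₂) mod p = 5·(5 − 19) mod 23 = 22.
m = m₂ + h·q = 19 + 22·37 = 833.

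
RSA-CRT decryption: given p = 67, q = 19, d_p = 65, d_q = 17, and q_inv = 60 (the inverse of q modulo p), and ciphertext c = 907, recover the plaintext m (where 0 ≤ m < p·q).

1193

m₁ = c^(d_p) mod p: c ≡ 36 (mod 67), and 36^65 mod 67 = 54.
m₂ = c^(d_q) mod q: c ≡ 14 (mod 19), and 14^17 mod 19 = 15.
h = q_inv·(m₁ − m₂) mod p = 60·(54 − 15) mod 67 = 62.
m = m₂ + h·q = 15 + 62·19 = 1193.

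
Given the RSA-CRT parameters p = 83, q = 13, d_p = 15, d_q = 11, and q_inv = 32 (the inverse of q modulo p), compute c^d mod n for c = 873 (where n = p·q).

m₁ = c^(d_p) mod p: c ≡ 43 (mod 83), and 43^15 mod 83 = 42.
m₂ = c^(d_q) mod q: c ≡ 2 (mod 13), and 2^11 mod 13 = 7.
h = q_inv·(m₁ − m₂) mod p = 32·(42 − 7) mod 83 = 41.
m = m₂ + h·q = 7 + 41·13 = 540.

540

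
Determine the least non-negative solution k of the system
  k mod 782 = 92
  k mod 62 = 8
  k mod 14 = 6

39192

gcd(782, 62) = 2 and 2 | (8 − 92), so the pair is consistent; merging gives k ≡ 14950 (mod 24242), where 24242 = lcm(782, 62).
gcd(24242, 14) = 2 and 2 | (6 − 14950), so the pair is consistent; merging gives k ≡ 39192 (mod 169694), where 169694 = lcm(24242, 14).
The solution is unique modulo lcm(782, 62, 14) = 169694.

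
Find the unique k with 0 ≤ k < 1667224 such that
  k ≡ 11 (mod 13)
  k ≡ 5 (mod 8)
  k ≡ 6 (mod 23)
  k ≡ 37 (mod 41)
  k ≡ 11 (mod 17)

955173

The moduli are pairwise coprime; N = 13·8·23·41·17 = 1667224.
N/13 = 128248; 128248 ≡ 3 (mod 13); 3·9 ≡ 1, so inverse 9.
N/8 = 208403; 208403 ≡ 3 (mod 8); 3·3 ≡ 1, so inverse 3.
N/23 = 72488; 72488 ≡ 15 (mod 23); 15·20 ≡ 1, so inverse 20.
N/41 = 40664; 40664 ≡ 33 (mod 41); 33·5 ≡ 1, so inverse 5.
N/17 = 98072; 98072 ≡ 16 (mod 17); 16·16 ≡ 1, so inverse 16.
k ≡ 11·128248·9 + 5·208403·3 + 6·72488·20 + 37·40664·5 + 11·98072·16 = 49304669.
49304669 mod 1667224 = 955173.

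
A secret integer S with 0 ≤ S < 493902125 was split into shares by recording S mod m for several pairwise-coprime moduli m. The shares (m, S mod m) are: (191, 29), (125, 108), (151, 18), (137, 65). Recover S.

389801233

The moduli are pairwise coprime; N = 191·125·151·137 = 493902125.
N/191 = 2585875; 2585875 ≡ 117 (mod 191); 117·80 ≡ 1, so inverse 80.
N/125 = 3951217; 3951217 ≡ 92 (mod 125); 92·53 ≡ 1, so inverse 53.
N/151 = 3270875; 3270875 ≡ 64 (mod 151); 64·59 ≡ 1, so inverse 59.
N/137 = 3605125; 3605125 ≡ 107 (mod 137); 107·105 ≡ 1, so inverse 105.
S ≡ 29·2585875·80 + 108·3951217·53 + 18·3270875·59 + 65·3605125·105 = 56694643483.
56694643483 mod 493902125 = 389801233.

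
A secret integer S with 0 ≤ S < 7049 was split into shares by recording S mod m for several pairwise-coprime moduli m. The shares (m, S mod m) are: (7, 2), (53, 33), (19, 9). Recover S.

6393

The moduli are pairwise coprime; N = 7·53·19 = 7049.
N/7 = 1007; 1007 ≡ 6 (mod 7); 6·6 ≡ 1, so inverse 6.
N/53 = 133; 133 ≡ 27 (mod 53); 27·2 ≡ 1, so inverse 2.
N/19 = 371; 371 ≡ 10 (mod 19); 10·2 ≡ 1, so inverse 2.
S ≡ 2·1007·6 + 33·133·2 + 9·371·2 = 27540.
27540 mod 7049 = 6393.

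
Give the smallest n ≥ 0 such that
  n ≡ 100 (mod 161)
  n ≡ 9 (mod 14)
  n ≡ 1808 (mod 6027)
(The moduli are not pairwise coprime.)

gcd(161, 14) = 7 and 7 | (9 − 100), so the pair is consistent; merging gives n ≡ 261 (mod 322), where 322 = lcm(161, 14).
gcd(322, 6027) = 7 and 7 | (1808 − 261), so the pair is consistent; merging gives n ≡ 104267 (mod 277242), where 277242 = lcm(322, 6027).
The solution is unique modulo lcm(161, 14, 6027) = 277242.

104267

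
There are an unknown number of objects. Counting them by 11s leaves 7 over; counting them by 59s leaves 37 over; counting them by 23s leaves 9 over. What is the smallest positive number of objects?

11601

From N ≡ 7 (mod 11) write N = 7 + 11t. Substituting into N ≡ 37 (mod 59) gives 11t ≡ 30 (mod 59), and since 11⁻¹ ≡ 43 (mod 59), t ≡ 51. Hence N ≡ 7 + 11·51 = 568 (mod 649).
From N ≡ 568 (mod 649) write N = 568 + 649t. Substituting into N ≡ 9 (mod 23) gives 649t ≡ 16 (mod 23), and since 5⁻¹ ≡ 14 (mod 23), t ≡ 17. Hence N ≡ 568 + 649·17 = 11601 (mod 14927).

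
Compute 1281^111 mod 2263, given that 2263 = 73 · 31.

1335

Mod 73: 1281 ≡ 40; by Fermat, exponent reduces to 111 mod 72 = 39; 40^39 ≡ 21 (mod 73).
Mod 31: 1281 ≡ 10; by Fermat, exponent reduces to 111 mod 30 = 21; 10^21 ≡ 2 (mod 31).
Combine by CRT: x ≡ 21 (mod 73), x ≡ 2 (mod 31) ⇒ x ≡ 1335 (mod 2263).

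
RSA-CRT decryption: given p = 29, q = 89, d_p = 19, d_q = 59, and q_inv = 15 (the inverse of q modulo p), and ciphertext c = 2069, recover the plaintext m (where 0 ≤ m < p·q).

2573

m₁ = c^(d_p) mod p: c ≡ 10 (mod 29), and 10^19 mod 29 = 21.
m₂ = c^(d_q) mod q: c ≡ 22 (mod 89), and 22^59 mod 89 = 81.
h = q_inv·(m₁ − m₂) mod p = 15·(21 − 81) mod 29 = 28.
m = m₂ + h·q = 81 + 28·89 = 2573.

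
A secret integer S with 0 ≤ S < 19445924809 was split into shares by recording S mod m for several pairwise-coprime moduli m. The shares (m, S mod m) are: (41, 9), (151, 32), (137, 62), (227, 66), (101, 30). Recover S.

3918257054

The moduli are pairwise coprime; N = 41·151·137·227·101 = 19445924809.
N/41 = 474290849; 474290849 ≡ 20 (mod 41); 20·39 ≡ 1, so inverse 39.
N/151 = 128780959; 128780959 ≡ 5 (mod 151); 5·121 ≡ 1, so inverse 121.
N/137 = 141941057; 141941057 ≡ 15 (mod 137); 15·64 ≡ 1, so inverse 64.
N/227 = 85664867; 85664867 ≡ 61 (mod 227); 61·67 ≡ 1, so inverse 67.
N/101 = 192533909; 192533909 ≡ 33 (mod 101); 33·49 ≡ 1, so inverse 49.
S ≡ 9·474290849·39 + 32·128780959·121 + 62·141941057·64 + 66·85664867·67 + 30·192533909·49 = 1890172963527.
1890172963527 mod 19445924809 = 3918257054.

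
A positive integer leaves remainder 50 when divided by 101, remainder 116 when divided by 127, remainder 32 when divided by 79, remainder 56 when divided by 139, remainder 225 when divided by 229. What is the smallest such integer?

The moduli are pairwise coprime; M = 101·127·79·139·229 = 32255402723.
M/101 = 319360423; 319360423 ≡ 39 (mod 101); 39·57 ≡ 1, so inverse 57.
M/127 = 253979549; 253979549 ≡ 123 (mod 127); 123·95 ≡ 1, so inverse 95.
M/79 = 408296237; 408296237 ≡ 63 (mod 79); 63·74 ≡ 1, so inverse 74.
M/139 = 232053257; 232053257 ≡ 124 (mod 139); 124·37 ≡ 1, so inverse 37.
M/229 = 140853287; 140853287 ≡ 196 (mod 229); 196·111 ≡ 1, so inverse 111.
n ≡ 50·319360423·57 + 116·253979549·95 + 32·408296237·74 + 56·232053257·37 + 225·140853287·111 = 8674502516075.
8674502516075 mod 32255402723 = 30054586311.

30054586311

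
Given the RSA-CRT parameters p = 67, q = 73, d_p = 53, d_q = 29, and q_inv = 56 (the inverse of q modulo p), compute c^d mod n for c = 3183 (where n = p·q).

2832

m₁ = c^(d_p) mod p: c ≡ 34 (mod 67), and 34^53 mod 67 = 18.
m₂ = c^(d_q) mod q: c ≡ 44 (mod 73), and 44^29 mod 73 = 58.
h = q_inv·(m₁ − m₂) mod p = 56·(18 − 58) mod 67 = 38.
m = m₂ + h·q = 58 + 38·73 = 2832.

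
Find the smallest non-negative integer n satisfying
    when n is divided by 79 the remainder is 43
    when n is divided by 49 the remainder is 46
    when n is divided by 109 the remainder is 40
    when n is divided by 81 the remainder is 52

20210929

The moduli are pairwise coprime; M = 79·49·109·81 = 34177059.
M/79 = 432621; 432621 ≡ 17 (mod 79); 17·14 ≡ 1, so inverse 14.
M/49 = 697491; 697491 ≡ 25 (mod 49); 25·2 ≡ 1, so inverse 2.
M/109 = 313551; 313551 ≡ 67 (mod 109); 67·96 ≡ 1, so inverse 96.
M/81 = 421939; 421939 ≡ 10 (mod 81); 10·73 ≡ 1, so inverse 73.
n ≡ 43·432621·14 + 46·697491·2 + 40·313551·96 + 52·421939·73 = 3130323298.
3130323298 mod 34177059 = 20210929.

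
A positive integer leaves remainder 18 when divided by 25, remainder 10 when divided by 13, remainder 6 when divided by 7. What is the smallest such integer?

1518

From m ≡ 18 (mod 25) write m = 18 + 25t. Substituting into m ≡ 10 (mod 13) gives 25t ≡ 5 (mod 13), and since 12⁻¹ ≡ 12 (mod 13), t ≡ 8. Hence m ≡ 18 + 25·8 = 218 (mod 325).
From m ≡ 218 (mod 325) write m = 218 + 325t. Substituting into m ≡ 6 (mod 7) gives 325t ≡ 5 (mod 7), and since 3⁻¹ ≡ 5 (mod 7), t ≡ 4. Hence m ≡ 218 + 325·4 = 1518 (mod 2275).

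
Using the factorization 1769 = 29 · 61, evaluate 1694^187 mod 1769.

1206

Mod 29: 1694 ≡ 12; by Fermat, exponent reduces to 187 mod 28 = 19; 12^19 ≡ 17 (mod 29).
Mod 61: 1694 ≡ 47; by Fermat, exponent reduces to 187 mod 60 = 7; 47^7 ≡ 47 (mod 61).
Combine by CRT: x ≡ 17 (mod 29), x ≡ 47 (mod 61) ⇒ x ≡ 1206 (mod 1769).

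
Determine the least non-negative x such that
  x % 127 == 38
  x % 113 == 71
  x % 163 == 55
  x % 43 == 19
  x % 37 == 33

From x ≡ 38 (mod 127) write x = 38 + 127t. Substituting into x ≡ 71 (mod 113) gives 127t ≡ 33 (mod 113), and since 14⁻¹ ≡ 105 (mod 113), t ≡ 75. Hence x ≡ 38 + 127·75 = 9563 (mod 14351).
From x ≡ 9563 (mod 14351) write x = 9563 + 14351t. Substituting into x ≡ 55 (mod 163) gives 14351t ≡ 109 (mod 163), and since 7⁻¹ ≡ 70 (mod 163), t ≡ 132. Hence x ≡ 9563 + 14351·132 = 1903895 (mod 2339213).
From x ≡ 1903895 (mod 2339213) write x = 1903895 + 2339213t. Substituting into x ≡ 19 (mod 43) gives 2339213t ≡ 35 (mod 43), and since 13⁻¹ ≡ 10 (mod 43), t ≡ 6. Hence x ≡ 1903895 + 2339213·6 = 15939173 (mod 100586159).
From x ≡ 15939173 (mod 100586159) write x = 15939173 + 100586159t. Substituting into x ≡ 33 (mod 37) gives 100586159t ≡ 16 (mod 37), and since 31⁻¹ ≡ 6 (mod 37), t ≡ 22. Hence x ≡ 15939173 + 100586159·22 = 2228834671 (mod 3721687883).

2228834671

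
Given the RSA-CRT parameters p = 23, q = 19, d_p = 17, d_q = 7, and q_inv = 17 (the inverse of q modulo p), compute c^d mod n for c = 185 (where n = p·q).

231

m₁ = c^(d_p) mod p: c ≡ 1 (mod 23), and 1^17 mod 23 = 1.
m₂ = c^(d_q) mod q: c ≡ 14 (mod 19), and 14^7 mod 19 = 3.
h = q_inv·(m₁ − m₂) mod p = 17·(1 − 3) mod 23 = 12.
m = m₂ + h·q = 3 + 12·19 = 231.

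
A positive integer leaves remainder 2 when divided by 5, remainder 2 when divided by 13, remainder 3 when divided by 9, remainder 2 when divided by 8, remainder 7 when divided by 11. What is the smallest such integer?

From t ≡ 2 (mod 5) write t = 2 + 5s. Substituting into t ≡ 2 (mod 13) gives 5s ≡ 0 (mod 13), and since 5⁻¹ ≡ 8 (mod 13), s ≡ 0. Hence t ≡ 2 + 5·0 = 2 (mod 65).
From t ≡ 2 (mod 65) write t = 2 + 65s. Substituting into t ≡ 3 (mod 9) gives 65s ≡ 1 (mod 9), and since 2⁻¹ ≡ 5 (mod 9), s ≡ 5. Hence t ≡ 2 + 65·5 = 327 (mod 585).
From t ≡ 327 (mod 585) write t = 327 + 585s. Substituting into t ≡ 2 (mod 8) gives 585s ≡ 3 (mod 8), and since 1⁻¹ ≡ 1 (mod 8), s ≡ 3. Hence t ≡ 327 + 585·3 = 2082 (mod 4680).
From t ≡ 2082 (mod 4680) write t = 2082 + 4680s. Substituting into t ≡ 7 (mod 11) gives 4680s ≡ 4 (mod 11), and since 5⁻¹ ≡ 9 (mod 11), s ≡ 3. Hence t ≡ 2082 + 4680·3 = 16122 (mod 51480).

16122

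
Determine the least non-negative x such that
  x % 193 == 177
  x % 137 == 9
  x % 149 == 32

52480

The moduli are pairwise coprime; N = 193·137·149 = 3939709.
N/193 = 20413; 20413 ≡ 148 (mod 193); 148·30 ≡ 1, so inverse 30.
N/137 = 28757; 28757 ≡ 124 (mod 137); 124·21 ≡ 1, so inverse 21.
N/149 = 26441; 26441 ≡ 68 (mod 149); 68·103 ≡ 1, so inverse 103.
x ≡ 177·20413·30 + 9·28757·21 + 32·26441·103 = 200977639.
200977639 mod 3939709 = 52480.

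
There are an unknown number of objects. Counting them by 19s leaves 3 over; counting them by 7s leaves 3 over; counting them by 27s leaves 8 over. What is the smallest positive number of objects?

The moduli are pairwise coprime; M = 19·7·27 = 3591.
M/19 = 189; 189 ≡ 18 (mod 19); 18·18 ≡ 1, so inverse 18.
M/7 = 513; 513 ≡ 2 (mod 7); 2·4 ≡ 1, so inverse 4.
M/27 = 133; 133 ≡ 25 (mod 27); 25·13 ≡ 1, so inverse 13.
N ≡ 3·189·18 + 3·513·4 + 8·133·13 = 30194.
30194 mod 3591 = 1466.

1466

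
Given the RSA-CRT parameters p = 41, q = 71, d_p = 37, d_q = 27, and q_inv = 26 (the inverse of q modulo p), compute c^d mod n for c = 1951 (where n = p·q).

662

m₁ = c^(d_p) mod p: c ≡ 24 (mod 41), and 24^37 mod 41 = 6.
m₂ = c^(d_q) mod q: c ≡ 34 (mod 71), and 34^27 mod 71 = 23.
h = q_inv·(m₁ − m₂) mod p = 26·(6 − 23) mod 41 = 9.
m = m₂ + h·q = 23 + 9·71 = 662.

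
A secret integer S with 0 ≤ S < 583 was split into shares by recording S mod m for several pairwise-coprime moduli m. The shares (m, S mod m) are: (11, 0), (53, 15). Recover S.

121

Combine the congruences pairwise.
From S ≡ 0 (mod 11) write S = 0 + 11t. Substituting into S ≡ 15 (mod 53) gives 11t ≡ 15 (mod 53), and since 11⁻¹ ≡ 29 (mod 53), t ≡ 11. Hence S ≡ 0 + 11·11 = 121 (mod 583).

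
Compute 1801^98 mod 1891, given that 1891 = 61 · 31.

Mod 61: 1801 ≡ 32; by Fermat, exponent reduces to 98 mod 60 = 38; 32^38 ≡ 48 (mod 61).
Mod 31: 1801 ≡ 3; by Fermat, exponent reduces to 98 mod 30 = 8; 3^8 ≡ 20 (mod 31).
Combine by CRT: x ≡ 48 (mod 61), x ≡ 20 (mod 31) ⇒ x ≡ 1756 (mod 1891).

1756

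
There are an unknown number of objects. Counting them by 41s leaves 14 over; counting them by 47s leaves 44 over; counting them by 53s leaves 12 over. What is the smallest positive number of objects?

63400

Combine the congruences pairwise.
From N ≡ 14 (mod 41) write N = 14 + 41t. Substituting into N ≡ 44 (mod 47) gives 41t ≡ 30 (mod 47), and since 41⁻¹ ≡ 39 (mod 47), t ≡ 42. Hence N ≡ 14 + 41·42 = 1736 (mod 1927).
From N ≡ 1736 (mod 1927) write N = 1736 + 1927t. Substituting into N ≡ 12 (mod 53) gives 1927t ≡ 25 (mod 53), and since 19⁻¹ ≡ 14 (mod 53), t ≡ 32. Hence N ≡ 1736 + 1927·32 = 63400 (mod 102131).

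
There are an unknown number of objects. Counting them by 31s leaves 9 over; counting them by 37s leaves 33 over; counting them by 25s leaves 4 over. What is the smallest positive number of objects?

From N ≡ 9 (mod 31) write N = 9 + 31t. Substituting into N ≡ 33 (mod 37) gives 31t ≡ 24 (mod 37), and since 31⁻¹ ≡ 6 (mod 37), t ≡ 33. Hence N ≡ 9 + 31·33 = 1032 (mod 1147).
From N ≡ 1032 (mod 1147) write N = 1032 + 1147t. Substituting into N ≡ 4 (mod 25) gives 1147t ≡ 22 (mod 25), and since 22⁻¹ ≡ 8 (mod 25), t ≡ 1. Hence N ≡ 1032 + 1147·1 = 2179 (mod 28675).

2179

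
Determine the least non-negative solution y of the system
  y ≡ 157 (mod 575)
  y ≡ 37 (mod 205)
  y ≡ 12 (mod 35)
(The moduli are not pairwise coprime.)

gcd(575, 205) = 5 and 5 | (37 − 157), so the pair is consistent; merging gives y ≡ 1882 (mod 23575), where 23575 = lcm(575, 205).
gcd(23575, 35) = 5 and 5 | (12 − 1882), so the pair is consistent; merging gives y ≡ 25457 (mod 165025), where 165025 = lcm(23575, 35).
The solution is unique modulo lcm(575, 205, 35) = 165025.

25457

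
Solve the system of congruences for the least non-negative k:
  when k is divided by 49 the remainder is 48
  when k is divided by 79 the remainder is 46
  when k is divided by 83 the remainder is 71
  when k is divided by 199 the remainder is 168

26573434

The moduli are pairwise coprime; N = 49·79·83·199 = 63937307.
N/49 = 1304843; 1304843 ≡ 22 (mod 49); 22·29 ≡ 1, so inverse 29.
N/79 = 809333; 809333 ≡ 57 (mod 79); 57·61 ≡ 1, so inverse 61.
N/83 = 770329; 770329 ≡ 6 (mod 83); 6·14 ≡ 1, so inverse 14.
N/199 = 321293; 321293 ≡ 107 (mod 199); 107·93 ≡ 1, so inverse 93.
k ≡ 48·1304843·29 + 46·809333·61 + 71·770329·14 + 168·321293·93 = 9872918712.
9872918712 mod 63937307 = 26573434.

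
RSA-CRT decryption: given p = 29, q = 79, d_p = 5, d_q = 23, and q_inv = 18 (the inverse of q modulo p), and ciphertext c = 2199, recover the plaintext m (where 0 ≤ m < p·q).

m₁ = c^(d_p) mod p: c ≡ 24 (mod 29), and 24^5 mod 29 = 7.
m₂ = c^(d_q) mod q: c ≡ 66 (mod 79), and 66^23 mod 79 = 70.
h = q_inv·(m₁ − m₂) mod p = 18·(7 − 70) mod 29 = 26.
m = m₂ + h·q = 70 + 26·79 = 2124.

2124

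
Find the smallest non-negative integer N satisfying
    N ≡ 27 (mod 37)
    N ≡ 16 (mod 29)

915

From N ≡ 27 (mod 37) write N = 27 + 37t. Substituting into N ≡ 16 (mod 29) gives 37t ≡ 18 (mod 29), and since 8⁻¹ ≡ 11 (mod 29), t ≡ 24. Hence N ≡ 27 + 37·24 = 915 (mod 1073).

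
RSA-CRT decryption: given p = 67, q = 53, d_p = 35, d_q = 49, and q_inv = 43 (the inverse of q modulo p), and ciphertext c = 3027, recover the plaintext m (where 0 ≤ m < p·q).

3273

m₁ = c^(d_p) mod p: c ≡ 12 (mod 67), and 12^35 mod 67 = 57.
m₂ = c^(d_q) mod q: c ≡ 6 (mod 53), and 6^49 mod 53 = 40.
h = q_inv·(m₁ − m₂) mod p = 43·(57 − 40) mod 67 = 61.
m = m₂ + h·q = 40 + 61·53 = 3273.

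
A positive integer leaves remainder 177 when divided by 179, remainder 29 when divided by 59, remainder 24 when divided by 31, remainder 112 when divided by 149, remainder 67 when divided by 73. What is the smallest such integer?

3314187146

The moduli are pairwise coprime; N = 179·59·31·149·73 = 3561031907.
N/179 = 19894033; 19894033 ≡ 152 (mod 179); 152·53 ≡ 1, so inverse 53.
N/59 = 60356473; 60356473 ≡ 4 (mod 59); 4·15 ≡ 1, so inverse 15.
N/31 = 114871997; 114871997 ≡ 9 (mod 31); 9·7 ≡ 1, so inverse 7.
N/149 = 23899543; 23899543 ≡ 92 (mod 149); 92·115 ≡ 1, so inverse 115.
N/73 = 48781259; 48781259 ≡ 31 (mod 73); 31·33 ≡ 1, so inverse 33.
k ≡ 177·19894033·53 + 29·60356473·15 + 24·114871997·7 + 112·23899543·115 + 67·48781259·33 = 647860962313.
647860962313 mod 3561031907 = 3314187146.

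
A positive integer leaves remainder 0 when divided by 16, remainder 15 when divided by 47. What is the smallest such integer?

From m ≡ 0 (mod 16) write m = 0 + 16t. Substituting into m ≡ 15 (mod 47) gives 16t ≡ 15 (mod 47), and since 16⁻¹ ≡ 3 (mod 47), t ≡ 45. Hence m ≡ 0 + 16·45 = 720 (mod 752).

720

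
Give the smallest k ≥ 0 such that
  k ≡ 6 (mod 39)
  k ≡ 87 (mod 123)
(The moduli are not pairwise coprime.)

825

Combine the congruences pairwise.
gcd(39, 123) = 3 and 3 | (87 − 6), so the pair is consistent; merging gives k ≡ 825 (mod 1599), where 1599 = lcm(39, 123).
The solution is unique modulo lcm(39, 123) = 1599.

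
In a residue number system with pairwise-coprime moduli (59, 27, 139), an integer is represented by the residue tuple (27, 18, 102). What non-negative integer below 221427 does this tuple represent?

The moduli are pairwise coprime; N = 59·27·139 = 221427.
N/59 = 3753; 3753 ≡ 36 (mod 59); 36·41 ≡ 1, so inverse 41.
N/27 = 8201; 8201 ≡ 20 (mod 27); 20·23 ≡ 1, so inverse 23.
N/139 = 1593; 1593 ≡ 64 (mod 139); 64·63 ≡ 1, so inverse 63.
x ≡ 27·3753·41 + 18·8201·23 + 102·1593·63 = 17786403.
17786403 mod 221427 = 72243.

72243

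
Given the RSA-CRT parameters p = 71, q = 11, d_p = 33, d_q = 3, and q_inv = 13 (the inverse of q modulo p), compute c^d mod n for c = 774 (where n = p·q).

m₁ = c^(d_p) mod p: c ≡ 64 (mod 71), and 64^33 mod 71 = 29.
m₂ = c^(d_q) mod q: c ≡ 4 (mod 11), and 4^3 mod 11 = 9.
h = q_inv·(m₁ − m₂) mod p = 13·(29 − 9) mod 71 = 47.
m = m₂ + h·q = 9 + 47·11 = 526.

526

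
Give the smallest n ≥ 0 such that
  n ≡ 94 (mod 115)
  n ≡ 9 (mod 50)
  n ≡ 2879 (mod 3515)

45059

gcd(115, 50) = 5 and 5 | (9 − 94), so the pair is consistent; merging gives n ≡ 209 (mod 1150), where 1150 = lcm(115, 50).
gcd(1150, 3515) = 5 and 5 | (2879 − 209), so the pair is consistent; merging gives n ≡ 45059 (mod 808450), where 808450 = lcm(1150, 3515).
The solution is unique modulo lcm(115, 50, 3515) = 808450.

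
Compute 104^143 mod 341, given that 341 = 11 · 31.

136

Mod 11: 104 ≡ 5; by Fermat, exponent reduces to 143 mod 10 = 3; 5^3 ≡ 4 (mod 11).
Mod 31: 104 ≡ 11; by Fermat, exponent reduces to 143 mod 30 = 23; 11^23 ≡ 12 (mod 31).
Combine by CRT: x ≡ 4 (mod 11), x ≡ 12 (mod 31) ⇒ x ≡ 136 (mod 341).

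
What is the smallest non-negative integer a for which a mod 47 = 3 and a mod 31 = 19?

50

From a ≡ 3 (mod 47) write a = 3 + 47t. Substituting into a ≡ 19 (mod 31) gives 47t ≡ 16 (mod 31), and since 16⁻¹ ≡ 2 (mod 31), t ≡ 1. Hence a ≡ 3 + 47·1 = 50 (mod 1457).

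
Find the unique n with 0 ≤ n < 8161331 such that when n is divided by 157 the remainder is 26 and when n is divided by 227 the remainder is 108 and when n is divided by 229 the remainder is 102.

1092432

From n ≡ 26 (mod 157) write n = 26 + 157t. Substituting into n ≡ 108 (mod 227) gives 157t ≡ 82 (mod 227), and since 157⁻¹ ≡ 107 (mod 227), t ≡ 148. Hence n ≡ 26 + 157·148 = 23262 (mod 35639).
From n ≡ 23262 (mod 35639) write n = 23262 + 35639t. Substituting into n ≡ 102 (mod 229) gives 35639t ≡ 198 (mod 229), and since 144⁻¹ ≡ 132 (mod 229), t ≡ 30. Hence n ≡ 23262 + 35639·30 = 1092432 (mod 8161331).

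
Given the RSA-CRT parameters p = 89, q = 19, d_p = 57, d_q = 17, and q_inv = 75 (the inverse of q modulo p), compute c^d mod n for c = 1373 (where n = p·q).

m₁ = c^(d_p) mod p: c ≡ 38 (mod 89), and 38^57 mod 89 = 27.
m₂ = c^(d_q) mod q: c ≡ 5 (mod 19), and 5^17 mod 19 = 4.
h = q_inv·(m₁ − m₂) mod p = 75·(27 − 4) mod 89 = 34.
m = m₂ + h·q = 4 + 34·19 = 650.

650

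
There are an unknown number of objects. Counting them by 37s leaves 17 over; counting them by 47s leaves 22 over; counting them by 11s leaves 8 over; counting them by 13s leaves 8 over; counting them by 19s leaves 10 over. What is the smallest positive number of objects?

552131

From N ≡ 17 (mod 37) write N = 17 + 37t. Substituting into N ≡ 22 (mod 47) gives 37t ≡ 5 (mod 47), and since 37⁻¹ ≡ 14 (mod 47), t ≡ 23. Hence N ≡ 17 + 37·23 = 868 (mod 1739).
From N ≡ 868 (mod 1739) write N = 868 + 1739t. Substituting into N ≡ 8 (mod 11) gives 1739t ≡ 9 (mod 11), and since 1⁻¹ ≡ 1 (mod 11), t ≡ 9. Hence N ≡ 868 + 1739·9 = 16519 (mod 19129).
From N ≡ 16519 (mod 19129) write N = 16519 + 19129t. Substituting into N ≡ 8 (mod 13) gives 19129t ≡ 12 (mod 13), and since 6⁻¹ ≡ 11 (mod 13), t ≡ 2. Hence N ≡ 16519 + 19129·2 = 54777 (mod 248677).
From N ≡ 54777 (mod 248677) write N = 54777 + 248677t. Substituting into N ≡ 10 (mod 19) gives 248677t ≡ 10 (mod 19), and since 5⁻¹ ≡ 4 (mod 19), t ≡ 2. Hence N ≡ 54777 + 248677·2 = 552131 (mod 4724863).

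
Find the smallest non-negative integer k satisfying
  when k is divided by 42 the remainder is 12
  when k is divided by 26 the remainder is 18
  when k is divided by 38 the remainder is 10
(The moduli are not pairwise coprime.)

1188

gcd(42, 26) = 2 and 2 | (18 − 12), so the pair is consistent; merging gives k ≡ 96 (mod 546), where 546 = lcm(42, 26).
gcd(546, 38) = 2 and 2 | (10 − 96), so the pair is consistent; merging gives k ≡ 1188 (mod 10374), where 10374 = lcm(546, 38).
The solution is unique modulo lcm(42, 26, 38) = 10374.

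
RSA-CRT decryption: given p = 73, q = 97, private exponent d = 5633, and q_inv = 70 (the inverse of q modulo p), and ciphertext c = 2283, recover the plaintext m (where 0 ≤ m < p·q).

d_p = d mod (p−1) = 5633 mod 72 = 17; d_q = d mod (q−1) = 65.
m₁ = c^(d_p) mod p: c ≡ 20 (mod 73), and 20^17 mod 73 = 5.
m₂ = c^(d_q) mod q: c ≡ 52 (mod 97), and 52^65 mod 97 = 52.
h = q_inv·(m₁ − m₂) mod p = 70·(5 − 52) mod 73 = 68.
m = m₂ + h·q = 52 + 68·97 = 6648.

6648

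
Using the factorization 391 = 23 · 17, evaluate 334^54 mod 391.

25

Mod 23: 334 ≡ 12; by Fermat, exponent reduces to 54 mod 22 = 10; 12^10 ≡ 2 (mod 23).
Mod 17: 334 ≡ 11; by Fermat, exponent reduces to 54 mod 16 = 6; 11^6 ≡ 8 (mod 17).
Combine by CRT: x ≡ 2 (mod 23), x ≡ 8 (mod 17) ⇒ x ≡ 25 (mod 391).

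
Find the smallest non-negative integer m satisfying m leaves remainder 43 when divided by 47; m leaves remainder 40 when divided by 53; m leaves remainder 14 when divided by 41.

38677

From m ≡ 43 (mod 47) write m = 43 + 47t. Substituting into m ≡ 40 (mod 53) gives 47t ≡ 50 (mod 53), and since 47⁻¹ ≡ 44 (mod 53), t ≡ 27. Hence m ≡ 43 + 47·27 = 1312 (mod 2491).
From m ≡ 1312 (mod 2491) write m = 1312 + 2491t. Substituting into m ≡ 14 (mod 41) gives 2491t ≡ 14 (mod 41), and since 31⁻¹ ≡ 4 (mod 41), t ≡ 15. Hence m ≡ 1312 + 2491·15 = 38677 (mod 102131).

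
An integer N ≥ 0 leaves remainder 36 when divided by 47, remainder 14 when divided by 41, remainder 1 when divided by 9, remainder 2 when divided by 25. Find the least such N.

189352

From N ≡ 36 (mod 47) write N = 36 + 47t. Substituting into N ≡ 14 (mod 41) gives 47t ≡ 19 (mod 41), and since 6⁻¹ ≡ 7 (mod 41), t ≡ 10. Hence N ≡ 36 + 47·10 = 506 (mod 1927).
From N ≡ 506 (mod 1927) write N = 506 + 1927t. Substituting into N ≡ 1 (mod 9) gives 1927t ≡ 8 (mod 9), and since 1⁻¹ ≡ 1 (mod 9), t ≡ 8. Hence N ≡ 506 + 1927·8 = 15922 (mod 17343).
From N ≡ 15922 (mod 17343) write N = 15922 + 17343t. Substituting into N ≡ 2 (mod 25) gives 17343t ≡ 5 (mod 25), and since 18⁻¹ ≡ 7 (mod 25), t ≡ 10. Hence N ≡ 15922 + 17343·10 = 189352 (mod 433575).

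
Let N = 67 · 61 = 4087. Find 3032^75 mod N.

4015

Mod 67: 3032 ≡ 17; by Fermat, exponent reduces to 75 mod 66 = 9; 17^9 ≡ 62 (mod 67).
Mod 61: 3032 ≡ 43; by Fermat, exponent reduces to 75 mod 60 = 15; 43^15 ≡ 50 (mod 61).
Combine by CRT: x ≡ 62 (mod 67), x ≡ 50 (mod 61) ⇒ x ≡ 4015 (mod 4087).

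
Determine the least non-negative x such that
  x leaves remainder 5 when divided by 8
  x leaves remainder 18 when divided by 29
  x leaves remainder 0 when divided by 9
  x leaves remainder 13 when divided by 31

24813

Combine the congruences pairwise.
From x ≡ 5 (mod 8) write x = 5 + 8t. Substituting into x ≡ 18 (mod 29) gives 8t ≡ 13 (mod 29), and since 8⁻¹ ≡ 11 (mod 29), t ≡ 27. Hence x ≡ 5 + 8·27 = 221 (mod 232).
From x ≡ 221 (mod 232) write x = 221 + 232t. Substituting into x ≡ 0 (mod 9) gives 232t ≡ 4 (mod 9), and since 7⁻¹ ≡ 4 (mod 9), t ≡ 7. Hence x ≡ 221 + 232·7 = 1845 (mod 2088).
From x ≡ 1845 (mod 2088) write x = 1845 + 2088t. Substituting into x ≡ 13 (mod 31) gives 2088t ≡ 28 (mod 31), and since 11⁻¹ ≡ 17 (mod 31), t ≡ 11. Hence x ≡ 1845 + 2088·11 = 24813 (mod 64728).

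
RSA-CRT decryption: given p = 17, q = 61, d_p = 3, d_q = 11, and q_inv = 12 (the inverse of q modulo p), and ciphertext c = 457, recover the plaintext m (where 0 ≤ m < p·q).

m₁ = c^(d_p) mod p: c ≡ 15 (mod 17), and 15^3 mod 17 = 9.
m₂ = c^(d_q) mod q: c ≡ 30 (mod 61), and 30^11 mod 61 = 54.
h = q_inv·(m₁ − m₂) mod p = 12·(9 − 54) mod 17 = 4.
m = m₂ + h·q = 54 + 4·61 = 298.

298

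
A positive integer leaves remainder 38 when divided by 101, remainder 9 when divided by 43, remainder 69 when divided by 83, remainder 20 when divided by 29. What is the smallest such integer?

Combine the congruences pairwise.
From n ≡ 38 (mod 101) write n = 38 + 101t. Substituting into n ≡ 9 (mod 43) gives 101t ≡ 14 (mod 43), and since 15⁻¹ ≡ 23 (mod 43), t ≡ 21. Hence n ≡ 38 + 101·21 = 2159 (mod 4343).
From n ≡ 2159 (mod 4343) write n = 2159 + 4343t. Substituting into n ≡ 69 (mod 83) gives 4343t ≡ 68 (mod 83), and since 27⁻¹ ≡ 40 (mod 83), t ≡ 64. Hence n ≡ 2159 + 4343·64 = 280111 (mod 360469).
From n ≡ 280111 (mod 360469) write n = 280111 + 360469t. Substituting into n ≡ 20 (mod 29) gives 360469t ≡ 20 (mod 29), and since 28⁻¹ ≡ 28 (mod 29), t ≡ 9. Hence n ≡ 280111 + 360469·9 = 3524332 (mod 10453601).

3524332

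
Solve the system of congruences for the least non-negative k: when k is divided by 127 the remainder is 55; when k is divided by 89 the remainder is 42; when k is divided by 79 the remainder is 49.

From k ≡ 55 (mod 127) write k = 55 + 127t. Substituting into k ≡ 42 (mod 89) gives 127t ≡ 76 (mod 89), and since 38⁻¹ ≡ 82 (mod 89), t ≡ 2. Hence k ≡ 55 + 127·2 = 309 (mod 11303).
From k ≡ 309 (mod 11303) write k = 309 + 11303t. Substituting into k ≡ 49 (mod 79) gives 11303t ≡ 56 (mod 79), and since 6⁻¹ ≡ 66 (mod 79), t ≡ 62. Hence k ≡ 309 + 11303·62 = 701095 (mod 892937).

701095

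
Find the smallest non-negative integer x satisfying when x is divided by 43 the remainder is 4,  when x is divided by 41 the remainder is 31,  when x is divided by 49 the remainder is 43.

The moduli are pairwise coprime; N = 43·41·49 = 86387.
N/43 = 2009; 2009 ≡ 31 (mod 43); 31·25 ≡ 1, so inverse 25.
N/41 = 2107; 2107 ≡ 16 (mod 41); 16·18 ≡ 1, so inverse 18.
N/49 = 1763; 1763 ≡ 48 (mod 49); 48·48 ≡ 1, so inverse 48.
x ≡ 4·2009·25 + 31·2107·18 + 43·1763·48 = 5015438.
5015438 mod 86387 = 4992.

4992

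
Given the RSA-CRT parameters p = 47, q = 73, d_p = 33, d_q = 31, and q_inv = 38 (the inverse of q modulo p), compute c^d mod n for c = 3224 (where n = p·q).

3247

m₁ = c^(d_p) mod p: c ≡ 28 (mod 47), and 28^33 mod 47 = 4.
m₂ = c^(d_q) mod q: c ≡ 12 (mod 73), and 12^31 mod 73 = 35.
h = q_inv·(m₁ − m₂) mod p = 38·(4 − 35) mod 47 = 44.
m = m₂ + h·q = 35 + 44·73 = 3247.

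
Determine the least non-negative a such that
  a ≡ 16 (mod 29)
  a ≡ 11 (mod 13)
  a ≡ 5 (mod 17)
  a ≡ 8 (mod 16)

The moduli are pairwise coprime; N = 29·13·17·16 = 102544.
N/29 = 3536; 3536 ≡ 27 (mod 29); 27·14 ≡ 1, so inverse 14.
N/13 = 7888; 7888 ≡ 10 (mod 13); 10·4 ≡ 1, so inverse 4.
N/17 = 6032; 6032 ≡ 14 (mod 17); 14·11 ≡ 1, so inverse 11.
N/16 = 6409; 6409 ≡ 9 (mod 16); 9·9 ≡ 1, so inverse 9.
a ≡ 16·3536·14 + 11·7888·4 + 5·6032·11 + 8·6409·9 = 1932344.
1932344 mod 102544 = 86552.

86552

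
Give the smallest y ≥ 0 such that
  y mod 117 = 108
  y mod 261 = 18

gcd(117, 261) = 9 and 9 | (18 − 108), so the pair is consistent; merging gives y ≡ 3150 (mod 3393), where 3393 = lcm(117, 261).
The solution is unique modulo lcm(117, 261) = 3393.

3150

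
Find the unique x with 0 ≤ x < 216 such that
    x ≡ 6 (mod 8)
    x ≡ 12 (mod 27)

174

From x ≡ 6 (mod 8) write x = 6 + 8t. Substituting into x ≡ 12 (mod 27) gives 8t ≡ 6 (mod 27), and since 8⁻¹ ≡ 17 (mod 27), t ≡ 21. Hence x ≡ 6 + 8·21 = 174 (mod 216).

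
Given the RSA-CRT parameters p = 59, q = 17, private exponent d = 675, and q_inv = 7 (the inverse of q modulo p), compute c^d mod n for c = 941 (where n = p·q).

d_p = d mod (p−1) = 675 mod 58 = 37; d_q = d mod (q−1) = 3.
m₁ = c^(d_p) mod p: c ≡ 56 (mod 59), and 56^37 mod 59 = 47.
m₂ = c^(d_q) mod q: c ≡ 6 (mod 17), and 6^3 mod 17 = 12.
h = q_inv·(m₁ − m₂) mod p = 7·(47 − 12) mod 59 = 9.
m = m₂ + h·q = 12 + 9·17 = 165.

165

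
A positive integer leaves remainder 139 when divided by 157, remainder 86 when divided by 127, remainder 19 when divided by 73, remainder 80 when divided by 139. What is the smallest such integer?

41811280

From a ≡ 139 (mod 157) write a = 139 + 157t. Substituting into a ≡ 86 (mod 127) gives 157t ≡ 74 (mod 127), and since 30⁻¹ ≡ 72 (mod 127), t ≡ 121. Hence a ≡ 139 + 157·121 = 19136 (mod 19939).
From a ≡ 19136 (mod 19939) write a = 19136 + 19939t. Substituting into a ≡ 19 (mod 73) gives 19939t ≡ 9 (mod 73), and since 10⁻¹ ≡ 22 (mod 73), t ≡ 52. Hence a ≡ 19136 + 19939·52 = 1055964 (mod 1455547).
From a ≡ 1055964 (mod 1455547) write a = 1055964 + 1455547t. Substituting into a ≡ 80 (mod 139) gives 1455547t ≡ 99 (mod 139), and since 78⁻¹ ≡ 41 (mod 139), t ≡ 28. Hence a ≡ 1055964 + 1455547·28 = 41811280 (mod 202321033).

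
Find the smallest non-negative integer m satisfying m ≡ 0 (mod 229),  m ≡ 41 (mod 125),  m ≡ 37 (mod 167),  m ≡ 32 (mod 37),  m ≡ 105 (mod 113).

From m ≡ 0 (mod 229) write m = 0 + 229t. Substituting into m ≡ 41 (mod 125) gives 229t ≡ 41 (mod 125), and since 104⁻¹ ≡ 119 (mod 125), t ≡ 4. Hence m ≡ 0 + 229·4 = 916 (mod 28625).
From m ≡ 916 (mod 28625) write m = 916 + 28625t. Substituting into m ≡ 37 (mod 167) gives 28625t ≡ 123 (mod 167), and since 68⁻¹ ≡ 140 (mod 167), t ≡ 19. Hence m ≡ 916 + 28625·19 = 544791 (mod 4780375).
From m ≡ 544791 (mod 4780375) write m = 544791 + 4780375t. Substituting into m ≡ 32 (mod 37) gives 4780375t ≡ 29 (mod 37), and since 12⁻¹ ≡ 34 (mod 37), t ≡ 24. Hence m ≡ 544791 + 4780375·24 = 115273791 (mod 176873875).
From m ≡ 115273791 (mod 176873875) write m = 115273791 + 176873875t. Substituting into m ≡ 105 (mod 113) gives 176873875t ≡ 100 (mod 113), and since 60⁻¹ ≡ 81 (mod 113), t ≡ 77. Hence m ≡ 115273791 + 176873875·77 = 13734562166 (mod 19986747875).

13734562166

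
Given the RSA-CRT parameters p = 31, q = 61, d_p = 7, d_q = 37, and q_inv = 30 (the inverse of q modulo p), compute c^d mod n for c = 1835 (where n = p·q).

533

m₁ = c^(d_p) mod p: c ≡ 6 (mod 31), and 6^7 mod 31 = 6.
m₂ = c^(d_q) mod q: c ≡ 5 (mod 61), and 5^37 mod 61 = 45.
h = q_inv·(m₁ − m₂) mod p = 30·(6 − 45) mod 31 = 8.
m = m₂ + h·q = 45 + 8·61 = 533.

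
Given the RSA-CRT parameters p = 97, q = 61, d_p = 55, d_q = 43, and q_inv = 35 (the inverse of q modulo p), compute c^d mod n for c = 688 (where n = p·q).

m₁ = c^(d_p) mod p: c ≡ 9 (mod 97), and 9^55 mod 97 = 93.
m₂ = c^(d_q) mod q: c ≡ 17 (mod 61), and 17^43 mod 61 = 26.
h = q_inv·(m₁ − m₂) mod p = 35·(93 − 26) mod 97 = 17.
m = m₂ + h·q = 26 + 17·61 = 1063.

1063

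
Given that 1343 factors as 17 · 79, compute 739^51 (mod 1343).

Mod 17: 739 ≡ 8; by Fermat, exponent reduces to 51 mod 16 = 3; 8^3 ≡ 2 (mod 17).
Mod 79: 739 ≡ 28; 28^51 ≡ 33 (mod 79).
Combine by CRT: x ≡ 2 (mod 17), x ≡ 33 (mod 79) ⇒ x ≡ 665 (mod 1343).

665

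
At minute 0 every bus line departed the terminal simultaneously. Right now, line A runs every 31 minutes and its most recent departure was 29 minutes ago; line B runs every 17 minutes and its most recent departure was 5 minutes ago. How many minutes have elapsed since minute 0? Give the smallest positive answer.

277

Combine the congruences pairwise.
From t ≡ 29 (mod 31) write t = 29 + 31s. Substituting into t ≡ 5 (mod 17) gives 31s ≡ 10 (mod 17), and since 14⁻¹ ≡ 11 (mod 17), s ≡ 8. Hence t ≡ 29 + 31·8 = 277 (mod 527).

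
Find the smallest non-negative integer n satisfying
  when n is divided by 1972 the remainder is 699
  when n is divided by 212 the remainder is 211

Combine the congruences pairwise.
gcd(1972, 212) = 4 and 4 | (211 − 699), so the pair is consistent; merging gives n ≡ 103243 (mod 104516), where 104516 = lcm(1972, 212).
The solution is unique modulo lcm(1972, 212) = 104516.

103243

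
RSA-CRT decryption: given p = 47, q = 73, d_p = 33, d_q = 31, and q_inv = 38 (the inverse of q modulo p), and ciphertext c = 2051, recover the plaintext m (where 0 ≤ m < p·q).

m₁ = c^(d_p) mod p: c ≡ 30 (mod 47), and 30^33 mod 47 = 19.
m₂ = c^(d_q) mod q: c ≡ 7 (mod 73), and 7^31 mod 73 = 30.
h = q_inv·(m₁ − m₂) mod p = 38·(19 − 30) mod 47 = 5.
m = m₂ + h·q = 30 + 5·73 = 395.

395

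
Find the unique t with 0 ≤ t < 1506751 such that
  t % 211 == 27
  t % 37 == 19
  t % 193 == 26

Combine the congruences pairwise.
From t ≡ 27 (mod 211) write t = 27 + 211s. Substituting into t ≡ 19 (mod 37) gives 211s ≡ 29 (mod 37), and since 26⁻¹ ≡ 10 (mod 37), s ≡ 31. Hence t ≡ 27 + 211·31 = 6568 (mod 7807).
From t ≡ 6568 (mod 7807) write t = 6568 + 7807s. Substituting into t ≡ 26 (mod 193) gives 7807s ≡ 20 (mod 193), and since 87⁻¹ ≡ 71 (mod 193), s ≡ 69. Hence t ≡ 6568 + 7807·69 = 545251 (mod 1506751).

545251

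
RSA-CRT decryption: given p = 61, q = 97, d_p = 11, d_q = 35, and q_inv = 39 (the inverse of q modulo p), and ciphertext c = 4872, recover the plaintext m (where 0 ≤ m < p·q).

1045

m₁ = c^(d_p) mod p: c ≡ 53 (mod 61), and 53^11 mod 61 = 8.
m₂ = c^(d_q) mod q: c ≡ 22 (mod 97), and 22^35 mod 97 = 75.
h = q_inv·(m₁ − m₂) mod p = 39·(8 − 75) mod 61 = 10.
m = m₂ + h·q = 75 + 10·97 = 1045.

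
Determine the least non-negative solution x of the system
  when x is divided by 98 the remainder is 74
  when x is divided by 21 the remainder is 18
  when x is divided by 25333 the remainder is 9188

110520

gcd(98, 21) = 7 and 7 | (18 − 74), so the pair is consistent; merging gives x ≡ 270 (mod 294), where 294 = lcm(98, 21).
gcd(294, 25333) = 49 and 49 | (9188 − 270), so the pair is consistent; merging gives x ≡ 110520 (mod 151998), where 151998 = lcm(294, 25333).
The solution is unique modulo lcm(98, 21, 25333) = 151998.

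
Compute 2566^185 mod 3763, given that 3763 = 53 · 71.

2231

Mod 53: 2566 ≡ 22; by Fermat, exponent reduces to 185 mod 52 = 29; 22^29 ≡ 5 (mod 53).
Mod 71: 2566 ≡ 10; by Fermat, exponent reduces to 185 mod 70 = 45; 10^45 ≡ 30 (mod 71).
Combine by CRT: x ≡ 5 (mod 53), x ≡ 30 (mod 71) ⇒ x ≡ 2231 (mod 3763).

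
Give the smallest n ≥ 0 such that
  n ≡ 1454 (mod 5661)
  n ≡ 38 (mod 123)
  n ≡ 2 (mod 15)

Combine the congruences pairwise.
gcd(5661, 123) = 3 and 3 | (38 − 1454), so the pair is consistent; merging gives n ≡ 114674 (mod 232101), where 232101 = lcm(5661, 123).
gcd(232101, 15) = 3 and 3 | (2 − 114674), so the pair is consistent; merging gives n ≡ 810977 (mod 1160505), where 1160505 = lcm(232101, 15).
The solution is unique modulo lcm(5661, 123, 15) = 1160505.

810977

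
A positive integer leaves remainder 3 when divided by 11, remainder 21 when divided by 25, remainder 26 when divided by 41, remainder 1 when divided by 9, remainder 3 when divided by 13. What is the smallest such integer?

239671

The moduli are pairwise coprime; N = 11·25·41·9·13 = 1319175.
N/11 = 119925; 119925 ≡ 3 (mod 11); 3·4 ≡ 1, so inverse 4.
N/25 = 52767; 52767 ≡ 17 (mod 25); 17·3 ≡ 1, so inverse 3.
N/41 = 32175; 32175 ≡ 31 (mod 41); 31·4 ≡ 1, so inverse 4.
N/9 = 146575; 146575 ≡ 1 (mod 9), inverse 1.
N/13 = 101475; 101475 ≡ 10 (mod 13); 10·4 ≡ 1, so inverse 4.
a ≡ 3·119925·4 + 21·52767·3 + 26·32175·4 + 1·146575·1 + 3·101475·4 = 9473896.
9473896 mod 1319175 = 239671.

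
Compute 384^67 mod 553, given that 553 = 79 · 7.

139

Mod 79: 384 ≡ 68; 68^67 ≡ 60 (mod 79).
Mod 7: 384 ≡ 6; by Fermat, exponent reduces to 67 mod 6 = 1; 6^1 ≡ 6 (mod 7).
Combine by CRT: x ≡ 60 (mod 79), x ≡ 6 (mod 7) ⇒ x ≡ 139 (mod 553).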